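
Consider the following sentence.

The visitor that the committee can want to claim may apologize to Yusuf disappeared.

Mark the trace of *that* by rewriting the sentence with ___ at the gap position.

The visitor that the committee can want to claim ___ may apologize to Yusuf disappeared.

The filler 'that' is interpreted as the subject of the clause embedded under 'claim'. The gap is right after 'claim'.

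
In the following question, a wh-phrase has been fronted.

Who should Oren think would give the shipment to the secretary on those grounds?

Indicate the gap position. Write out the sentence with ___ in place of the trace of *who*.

Pre-movement form: Oren should think who would give the shipment to the secretary on those grounds.
The filler 'who' is interpreted as the subject of the clause embedded under 'think'. The gap is right after 'think'.

Who should Oren think ___ would give the shipment to the secretary on those grounds?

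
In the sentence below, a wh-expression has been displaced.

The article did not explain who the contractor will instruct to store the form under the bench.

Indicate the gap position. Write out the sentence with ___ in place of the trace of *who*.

In situ: The contractor will instruct who to store the form under the bench.
'who' functions as the direct object of 'instruct'. The gap is right after 'instruct'.

The article did not explain who the contractor will instruct ___ to store the form under the bench.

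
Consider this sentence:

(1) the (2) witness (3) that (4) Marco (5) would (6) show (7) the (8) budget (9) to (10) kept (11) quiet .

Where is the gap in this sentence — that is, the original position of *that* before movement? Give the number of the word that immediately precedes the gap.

9

'that' is the object of the preposition 'to' (recipient of 'show'). Fronting leaves a gap immediately after 'to':
The witness that Marco would show the budget to ___ kept quiet.
'to' is word 9.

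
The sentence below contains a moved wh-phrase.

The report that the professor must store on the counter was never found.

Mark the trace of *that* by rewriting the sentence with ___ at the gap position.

'that' is the direct object of 'store'. The gap is right after 'store'.

The report that the professor must store ___ on the counter was never found.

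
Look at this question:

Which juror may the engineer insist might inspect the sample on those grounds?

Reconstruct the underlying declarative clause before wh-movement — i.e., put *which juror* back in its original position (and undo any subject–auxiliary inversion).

'which juror' functions as the subject of the clause embedded under 'insist'. It moves to the left edge, and the trace sits right after 'insist':
Which juror may the engineer insist ___ might inspect the sample on those grounds?

The engineer may insist which juror might inspect the sample on those grounds.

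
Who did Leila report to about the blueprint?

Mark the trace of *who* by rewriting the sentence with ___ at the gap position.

In situ: Leila did report to who about the blueprint.
The filler 'who' is interpreted as the object of the preposition 'to'. The gap is right after 'to'.

Who did Leila report to ___ about the blueprint?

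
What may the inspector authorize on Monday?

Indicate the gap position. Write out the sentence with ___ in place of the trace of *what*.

What may the inspector authorize ___ on Monday?

Underlying clause: The inspector may authorize what on Monday.
'what' is the direct object of 'authorize'. The gap is right after 'authorize'.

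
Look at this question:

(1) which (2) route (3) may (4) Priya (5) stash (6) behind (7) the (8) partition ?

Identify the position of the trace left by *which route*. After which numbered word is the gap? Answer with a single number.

In situ: Priya may stash which route behind the partition.
'which route' is the direct object of 'stash'. Fronting leaves a gap immediately after 'stash':
Which route may Priya stash ___ behind the partition?
'stash' is word 5.

5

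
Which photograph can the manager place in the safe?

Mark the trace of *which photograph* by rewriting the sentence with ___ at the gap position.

Which photograph can the manager place ___ in the safe?

In situ: The manager can place which photograph in the safe.
'which photograph' functions as the direct object of 'place'. The gap is right after 'place'.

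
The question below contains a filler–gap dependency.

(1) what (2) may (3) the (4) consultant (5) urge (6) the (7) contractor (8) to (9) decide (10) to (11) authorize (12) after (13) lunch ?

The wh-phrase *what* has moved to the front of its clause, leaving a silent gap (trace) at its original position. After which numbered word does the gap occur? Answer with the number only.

Underlying clause: The consultant may urge the contractor to decide to authorize what after lunch.
The filler 'what' is interpreted as the direct object of 'authorize'. Fronting leaves a gap immediately after 'authorize':
What may the consultant urge the contractor to decide to authorize ___ after lunch?
'authorize' is word 11.

11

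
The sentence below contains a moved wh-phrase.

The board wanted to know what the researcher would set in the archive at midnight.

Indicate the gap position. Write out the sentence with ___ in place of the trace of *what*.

The board wanted to know what the researcher would set ___ in the archive at midnight.

Before movement: The researcher would set what in the archive at midnight.
'what' is the direct object of 'set'. The gap is right after 'set'.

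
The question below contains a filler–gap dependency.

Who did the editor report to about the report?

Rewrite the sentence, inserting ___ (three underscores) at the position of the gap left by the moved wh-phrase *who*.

Who did the editor report to ___ about the report?

Before movement: The editor did report to who about the report.
The filler 'who' is interpreted as the object of the preposition 'to'. The gap is right after 'to'.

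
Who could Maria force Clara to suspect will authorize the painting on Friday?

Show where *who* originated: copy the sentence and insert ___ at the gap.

In situ: Maria could force Clara to suspect who will authorize the painting on Friday.
The filler 'who' is interpreted as the subject of the clause embedded under 'suspect'. The gap is right after 'suspect'.

Who could Maria force Clara to suspect ___ will authorize the painting on Friday?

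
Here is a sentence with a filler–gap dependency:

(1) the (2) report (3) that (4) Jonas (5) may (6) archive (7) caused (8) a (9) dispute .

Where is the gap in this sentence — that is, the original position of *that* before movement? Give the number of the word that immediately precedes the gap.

The filler 'that' is interpreted as the direct object of 'archive'. Wh-movement fronts it, leaving a gap right after 'archive':
The report that Jonas may archive ___ caused a dispute.
'archive' is word 6.

6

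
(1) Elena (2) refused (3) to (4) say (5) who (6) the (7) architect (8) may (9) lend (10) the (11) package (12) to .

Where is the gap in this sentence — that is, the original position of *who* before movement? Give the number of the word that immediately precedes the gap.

In situ: The architect may lend the package to who.
The filler 'who' is interpreted as the object of the preposition 'to' (recipient of 'lend'). It moves to the left edge, and the trace sits right after 'to':
Elena refused to say who the architect may lend the package to ___.
'to' is word 12.

12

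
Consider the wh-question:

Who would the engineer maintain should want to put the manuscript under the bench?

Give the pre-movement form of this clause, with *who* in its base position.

'who' is the subject of the clause embedded under 'maintain'. Fronting leaves a gap immediately after 'maintain':
Who would the engineer maintain ___ should want to put the manuscript under the bench?

The engineer would maintain who should want to put the manuscript under the bench.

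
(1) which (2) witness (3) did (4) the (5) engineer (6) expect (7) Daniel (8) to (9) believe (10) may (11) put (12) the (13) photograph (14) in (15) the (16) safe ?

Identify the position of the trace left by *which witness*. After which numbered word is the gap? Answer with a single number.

9

In situ: The engineer did expect Daniel to believe which witness may put the photograph in the safe.
'which witness' is the subject of the clause embedded under 'believe'. Fronting leaves a gap immediately after 'believe':
Which witness did the engineer expect Daniel to believe ___ may put the photograph in the safe?
'believe' is word 9.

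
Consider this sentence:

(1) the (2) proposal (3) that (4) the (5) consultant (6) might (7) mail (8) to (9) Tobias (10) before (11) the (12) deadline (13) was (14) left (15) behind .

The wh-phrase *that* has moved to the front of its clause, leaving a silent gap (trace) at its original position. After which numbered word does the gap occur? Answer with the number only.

'that' functions as the direct object of 'mail'. It moves to the left edge, and the trace sits right after 'mail':
The proposal that the consultant might mail ___ to Tobias before the deadline was left behind.
'mail' is word 7.

7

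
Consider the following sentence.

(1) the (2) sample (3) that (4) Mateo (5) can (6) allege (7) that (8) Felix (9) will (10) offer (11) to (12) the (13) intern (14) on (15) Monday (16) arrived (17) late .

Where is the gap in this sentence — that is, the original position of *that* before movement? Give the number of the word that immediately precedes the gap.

'that' functions as the direct object of 'offer'. It moves to the left edge, and the trace sits right after 'offer':
The sample that Mateo can allege that Felix will offer ___ to the intern on Monday arrived late.
'offer' is word 10.

10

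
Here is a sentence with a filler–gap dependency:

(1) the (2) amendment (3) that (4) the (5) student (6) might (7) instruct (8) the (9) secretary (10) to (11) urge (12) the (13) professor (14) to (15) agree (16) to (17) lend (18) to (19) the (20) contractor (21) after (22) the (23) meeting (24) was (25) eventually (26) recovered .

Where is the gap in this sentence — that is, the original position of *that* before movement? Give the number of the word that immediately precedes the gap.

'that' is the direct object of 'lend'. Fronting leaves a gap immediately after 'lend':
The amendment that the student might instruct the secretary to urge the professor to agree to lend ___ to the contractor after the meeting was eventually recovered.
'lend' is word 17.

17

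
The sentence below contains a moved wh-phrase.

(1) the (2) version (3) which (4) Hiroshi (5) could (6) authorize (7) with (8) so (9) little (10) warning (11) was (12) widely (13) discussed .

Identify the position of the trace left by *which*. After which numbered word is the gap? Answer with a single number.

The filler 'which' is interpreted as the direct object of 'authorize'. Fronting leaves a gap immediately after 'authorize':
The version which Hiroshi could authorize ___ with so little warning was widely discussed.
'authorize' is word 6.

6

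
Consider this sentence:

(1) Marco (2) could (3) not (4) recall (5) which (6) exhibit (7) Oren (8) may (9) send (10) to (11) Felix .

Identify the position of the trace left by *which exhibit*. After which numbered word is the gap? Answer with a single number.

9

Before movement: Oren may send which exhibit to Felix.
The filler 'which exhibit' is interpreted as the direct object of 'send'. It moves to the left edge, and the trace sits right after 'send':
Marco could not recall which exhibit Oren may send ___ to Felix.
'send' is word 9.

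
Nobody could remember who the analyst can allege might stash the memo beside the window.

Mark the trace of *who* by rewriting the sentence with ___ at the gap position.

Nobody could remember who the analyst can allege ___ might stash the memo beside the window.

Underlying clause: The analyst can allege who might stash the memo beside the window.
The filler 'who' is interpreted as the subject of the clause embedded under 'allege'. The gap is right after 'allege'.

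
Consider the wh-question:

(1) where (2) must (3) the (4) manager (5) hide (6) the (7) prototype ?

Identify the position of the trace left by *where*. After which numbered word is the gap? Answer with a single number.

Pre-movement form: The manager must hide the prototype where.
'where' functions as the locative complement of 'hide'. It moves to the left edge, and the trace sits right after 'prototype':
Where must the manager hide the prototype ___?
'prototype' is word 7.

7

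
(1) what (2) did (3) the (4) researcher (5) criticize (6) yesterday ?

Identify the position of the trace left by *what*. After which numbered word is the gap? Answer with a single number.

Pre-movement form: The researcher did criticize what yesterday.
'what' functions as the direct object of 'criticize'. Fronting leaves a gap immediately after 'criticize':
What did the researcher criticize ___ yesterday?
'criticize' is word 5.

5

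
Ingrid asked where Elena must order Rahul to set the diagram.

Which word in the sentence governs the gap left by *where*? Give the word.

Pre-movement form: Elena must order Rahul to set the diagram where.
'where' functions as the locative complement of 'set'. Fronting leaves a gap immediately after 'diagram':
Ingrid asked where Elena must order Rahul to set the diagram ___.

set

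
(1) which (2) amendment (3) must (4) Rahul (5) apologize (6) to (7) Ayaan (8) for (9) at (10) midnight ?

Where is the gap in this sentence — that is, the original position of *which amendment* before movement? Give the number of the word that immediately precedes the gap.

Underlying clause: Rahul must apologize to Ayaan for which amendment at midnight.
'which amendment' functions as the object of the preposition 'for'. Wh-movement fronts it, leaving a gap right after 'for':
Which amendment must Rahul apologize to Ayaan for ___ at midnight?
'for' is word 8.

8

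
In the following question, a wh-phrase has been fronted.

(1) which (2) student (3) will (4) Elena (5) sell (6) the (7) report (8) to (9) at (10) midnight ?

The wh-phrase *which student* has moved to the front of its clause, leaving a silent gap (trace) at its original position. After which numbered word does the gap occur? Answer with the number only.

In situ: Elena will sell the report to which student at midnight.
'which student' functions as the object of the preposition 'to' (recipient of 'sell'). It moves to the left edge, and the trace sits right after 'to':
Which student will Elena sell the report to ___ at midnight?
'to' is word 8.

8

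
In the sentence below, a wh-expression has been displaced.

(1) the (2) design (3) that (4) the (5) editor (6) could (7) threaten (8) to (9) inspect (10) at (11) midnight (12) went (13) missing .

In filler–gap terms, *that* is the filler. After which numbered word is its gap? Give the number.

9

The filler 'that' is interpreted as the direct object of 'inspect'. It moves to the left edge, and the trace sits right after 'inspect':
The design that the editor could threaten to inspect ___ at midnight went missing.
'inspect' is word 9.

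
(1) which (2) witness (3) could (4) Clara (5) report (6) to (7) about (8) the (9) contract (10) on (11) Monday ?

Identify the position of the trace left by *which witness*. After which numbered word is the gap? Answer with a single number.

Pre-movement form: Clara could report to which witness about the contract on Monday.
'which witness' functions as the object of the preposition 'to'. Wh-movement fronts it, leaving a gap right after 'to':
Which witness could Clara report to ___ about the contract on Monday?
'to' is word 6.

6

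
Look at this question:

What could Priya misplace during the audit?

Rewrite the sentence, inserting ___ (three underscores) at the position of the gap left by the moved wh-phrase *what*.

What could Priya misplace ___ during the audit?

Pre-movement form: Priya could misplace what during the audit.
'what' functions as the direct object of 'misplace'. The gap is right after 'misplace'.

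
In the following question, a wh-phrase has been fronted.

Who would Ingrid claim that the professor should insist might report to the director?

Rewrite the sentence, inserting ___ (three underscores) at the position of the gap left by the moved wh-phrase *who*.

Pre-movement form: Ingrid would claim that the professor should insist who might report to the director.
'who' is the subject of the clause embedded under 'insist'. The gap is right after 'insist'.

Who would Ingrid claim that the professor should insist ___ might report to the director?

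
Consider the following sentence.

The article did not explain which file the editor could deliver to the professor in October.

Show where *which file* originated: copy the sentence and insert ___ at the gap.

The article did not explain which file the editor could deliver ___ to the professor in October.

In situ: The editor could deliver which file to the professor in October.
The filler 'which file' is interpreted as the direct object of 'deliver'. The gap is right after 'deliver'.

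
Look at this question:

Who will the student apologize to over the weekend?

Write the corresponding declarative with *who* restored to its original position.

'who' functions as the object of the preposition 'to'. It moves to the left edge, and the trace sits right after 'to':
Who will the student apologize to ___ over the weekend?

The student will apologize to who over the weekend.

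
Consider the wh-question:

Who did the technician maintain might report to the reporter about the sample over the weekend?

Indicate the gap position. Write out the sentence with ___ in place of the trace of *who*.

Who did the technician maintain ___ might report to the reporter about the sample over the weekend?

Pre-movement form: The technician did maintain who might report to the reporter about the sample over the weekend.
'who' is the subject of the clause embedded under 'maintain'. The gap is right after 'maintain'.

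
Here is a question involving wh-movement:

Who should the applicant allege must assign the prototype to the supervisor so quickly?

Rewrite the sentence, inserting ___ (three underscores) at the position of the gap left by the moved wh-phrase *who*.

Who should the applicant allege ___ must assign the prototype to the supervisor so quickly?

In situ: The applicant should allege who must assign the prototype to the supervisor so quickly.
'who' functions as the subject of the clause embedded under 'allege'. The gap is right after 'allege'.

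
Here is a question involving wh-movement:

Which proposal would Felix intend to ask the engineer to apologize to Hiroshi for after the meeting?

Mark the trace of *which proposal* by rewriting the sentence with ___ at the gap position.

Which proposal would Felix intend to ask the engineer to apologize to Hiroshi for ___ after the meeting?

In situ: Felix would intend to ask the engineer to apologize to Hiroshi for which proposal after the meeting.
The filler 'which proposal' is interpreted as the object of the preposition 'for'. The gap is right after 'for'.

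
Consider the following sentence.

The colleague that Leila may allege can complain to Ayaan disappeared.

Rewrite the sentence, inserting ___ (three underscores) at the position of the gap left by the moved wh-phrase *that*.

The colleague that Leila may allege ___ can complain to Ayaan disappeared.

'that' is the subject of the clause embedded under 'allege'. The gap is right after 'allege'.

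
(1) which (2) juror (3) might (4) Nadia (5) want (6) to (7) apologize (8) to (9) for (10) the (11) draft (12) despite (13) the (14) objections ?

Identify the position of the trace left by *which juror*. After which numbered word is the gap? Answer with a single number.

Underlying clause: Nadia might want to apologize to which juror for the draft despite the objections.
The filler 'which juror' is interpreted as the object of the preposition 'to'. Wh-movement fronts it, leaving a gap right after 'to':
Which juror might Nadia want to apologize to ___ for the draft despite the objections?
'to' is word 8.

8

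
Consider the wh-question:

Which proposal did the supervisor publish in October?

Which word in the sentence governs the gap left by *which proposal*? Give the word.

In situ: The supervisor did publish which proposal in October.
'which proposal' is the direct object of 'publish'. Fronting leaves a gap immediately after 'publish':
Which proposal did the supervisor publish ___ in October?

publish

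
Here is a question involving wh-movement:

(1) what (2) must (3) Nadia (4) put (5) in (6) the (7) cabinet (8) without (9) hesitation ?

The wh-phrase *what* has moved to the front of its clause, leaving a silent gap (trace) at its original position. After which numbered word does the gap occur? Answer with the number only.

4

In situ: Nadia must put what in the cabinet without hesitation.
The filler 'what' is interpreted as the direct object of 'put'. Fronting leaves a gap immediately after 'put':
What must Nadia put ___ in the cabinet without hesitation?
'put' is word 4.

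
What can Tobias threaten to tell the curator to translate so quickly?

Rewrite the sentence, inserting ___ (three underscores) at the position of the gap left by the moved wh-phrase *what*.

Before movement: Tobias can threaten to tell the curator to translate what so quickly.
'what' functions as the direct object of 'translate'. The gap is right after 'translate'.

What can Tobias threaten to tell the curator to translate ___ so quickly?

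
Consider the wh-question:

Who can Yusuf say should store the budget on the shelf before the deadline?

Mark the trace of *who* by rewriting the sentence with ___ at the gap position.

Who can Yusuf say ___ should store the budget on the shelf before the deadline?

Underlying clause: Yusuf can say who should store the budget on the shelf before the deadline.
The filler 'who' is interpreted as the subject of the clause embedded under 'say'. The gap is right after 'say'.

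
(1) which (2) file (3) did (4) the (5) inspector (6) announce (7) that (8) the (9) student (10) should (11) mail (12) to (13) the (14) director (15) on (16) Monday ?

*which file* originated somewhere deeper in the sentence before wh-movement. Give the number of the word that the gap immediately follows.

Before movement: The inspector did announce that the student should mail which file to the director on Monday.
'which file' is the direct object of 'mail'. Wh-movement fronts it, leaving a gap right after 'mail':
Which file did the inspector announce that the student should mail ___ to the director on Monday?
'mail' is word 11.

11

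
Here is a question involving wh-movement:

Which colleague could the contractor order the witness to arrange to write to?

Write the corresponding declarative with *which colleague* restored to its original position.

'which colleague' functions as the object of the preposition 'to'. Fronting leaves a gap immediately after 'to':
Which colleague could the contractor order the witness to arrange to write to ___?

The contractor could order the witness to arrange to write to which colleague.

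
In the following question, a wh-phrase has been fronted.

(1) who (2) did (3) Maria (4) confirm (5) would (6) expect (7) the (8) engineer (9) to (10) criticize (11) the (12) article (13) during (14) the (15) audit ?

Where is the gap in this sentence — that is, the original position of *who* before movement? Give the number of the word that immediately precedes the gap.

Pre-movement form: Maria did confirm who would expect the engineer to criticize the article during the audit.
'who' functions as the subject of the clause embedded under 'confirm'. It moves to the left edge, and the trace sits right after 'confirm':
Who did Maria confirm ___ would expect the engineer to criticize the article during the audit?
'confirm' is word 4.

4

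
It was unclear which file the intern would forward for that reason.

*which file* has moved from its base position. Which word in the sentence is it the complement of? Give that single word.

Before movement: The intern would forward which file for that reason.
'which file' functions as the direct object of 'forward'. Wh-movement fronts it, leaving a gap right after 'forward':
It was unclear which file the intern would forward ___ for that reason.

forward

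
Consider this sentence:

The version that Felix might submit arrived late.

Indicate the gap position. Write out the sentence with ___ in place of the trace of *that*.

'that' is the direct object of 'submit'. The gap is right after 'submit'.

The version that Felix might submit ___ arrived late.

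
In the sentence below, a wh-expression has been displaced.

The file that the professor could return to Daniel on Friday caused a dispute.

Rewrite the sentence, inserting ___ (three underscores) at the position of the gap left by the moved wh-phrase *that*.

The filler 'that' is interpreted as the direct object of 'return'. The gap is right after 'return'.

The file that the professor could return ___ to Daniel on Friday caused a dispute.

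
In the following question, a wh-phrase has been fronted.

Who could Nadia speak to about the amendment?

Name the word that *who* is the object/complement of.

Underlying clause: Nadia could speak to who about the amendment.
The filler 'who' is interpreted as the object of the preposition 'to'. It moves to the left edge, and the trace sits right after 'to':
Who could Nadia speak to ___ about the amendment?

to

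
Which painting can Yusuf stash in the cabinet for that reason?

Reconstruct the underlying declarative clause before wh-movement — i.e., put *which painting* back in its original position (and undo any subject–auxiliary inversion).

The filler 'which painting' is interpreted as the direct object of 'stash'. It moves to the left edge, and the trace sits right after 'stash':
Which painting can Yusuf stash ___ in the cabinet for that reason?

Yusuf can stash which painting in the cabinet for that reason.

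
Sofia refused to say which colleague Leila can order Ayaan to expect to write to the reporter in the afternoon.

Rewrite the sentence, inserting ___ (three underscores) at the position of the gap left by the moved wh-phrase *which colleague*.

Pre-movement form: Leila can order Ayaan to expect which colleague to write to the reporter in the afternoon.
'which colleague' functions as the direct object of 'expect'. The gap is right after 'expect'.

Sofia refused to say which colleague Leila can order Ayaan to expect ___ to write to the reporter in the afternoon.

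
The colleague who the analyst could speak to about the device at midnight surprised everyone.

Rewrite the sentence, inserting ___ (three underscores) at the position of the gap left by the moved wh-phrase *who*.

The colleague who the analyst could speak to ___ about the device at midnight surprised everyone.

'who' is the object of the preposition 'to'. The gap is right after 'to'.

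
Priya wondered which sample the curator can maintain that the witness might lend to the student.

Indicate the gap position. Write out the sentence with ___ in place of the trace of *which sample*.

Priya wondered which sample the curator can maintain that the witness might lend ___ to the student.

Before movement: The curator can maintain that the witness might lend which sample to the student.
'which sample' is the direct object of 'lend'. The gap is right after 'lend'.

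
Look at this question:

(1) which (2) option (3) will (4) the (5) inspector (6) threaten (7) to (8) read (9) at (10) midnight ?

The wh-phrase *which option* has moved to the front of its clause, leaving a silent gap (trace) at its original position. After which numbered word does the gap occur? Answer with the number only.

Pre-movement form: The inspector will threaten to read which option at midnight.
'which option' is the direct object of 'read'. Wh-movement fronts it, leaving a gap right after 'read':
Which option will the inspector threaten to read ___ at midnight?
'read' is word 8.

8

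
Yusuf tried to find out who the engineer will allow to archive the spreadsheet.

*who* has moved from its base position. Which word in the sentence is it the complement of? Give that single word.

Pre-movement form: The engineer will allow who to archive the spreadsheet.
'who' is the direct object of 'allow'. Fronting leaves a gap immediately after 'allow':
Yusuf tried to find out who the engineer will allow ___ to archive the spreadsheet.

allow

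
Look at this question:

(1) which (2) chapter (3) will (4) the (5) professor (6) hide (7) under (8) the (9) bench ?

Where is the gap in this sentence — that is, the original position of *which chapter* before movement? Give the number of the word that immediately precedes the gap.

Before movement: The professor will hide which chapter under the bench.
'which chapter' functions as the direct object of 'hide'. Wh-movement fronts it, leaving a gap right after 'hide':
Which chapter will the professor hide ___ under the bench?
'hide' is word 6.

6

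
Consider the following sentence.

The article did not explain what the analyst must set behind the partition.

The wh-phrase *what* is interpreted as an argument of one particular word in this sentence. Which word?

Pre-movement form: The analyst must set what behind the partition.
The filler 'what' is interpreted as the direct object of 'set'. Wh-movement fronts it, leaving a gap right after 'set':
The article did not explain what the analyst must set ___ behind the partition.

set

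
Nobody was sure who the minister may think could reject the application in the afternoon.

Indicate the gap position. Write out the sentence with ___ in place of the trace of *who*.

In situ: The minister may think who could reject the application in the afternoon.
'who' functions as the subject of the clause embedded under 'think'. The gap is right after 'think'.

Nobody was sure who the minister may think ___ could reject the application in the afternoon.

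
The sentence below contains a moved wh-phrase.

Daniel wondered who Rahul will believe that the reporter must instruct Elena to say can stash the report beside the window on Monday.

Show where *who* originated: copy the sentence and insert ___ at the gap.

Daniel wondered who Rahul will believe that the reporter must instruct Elena to say ___ can stash the report beside the window on Monday.

Before movement: Rahul will believe that the reporter must instruct Elena to say who can stash the report beside the window on Monday.
'who' is the subject of the clause embedded under 'say'. The gap is right after 'say'.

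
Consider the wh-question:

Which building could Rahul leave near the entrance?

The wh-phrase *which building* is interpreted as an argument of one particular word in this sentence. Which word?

leave

Before movement: Rahul could leave which building near the entrance.
'which building' is the direct object of 'leave'. It moves to the left edge, and the trace sits right after 'leave':
Which building could Rahul leave ___ near the entrance?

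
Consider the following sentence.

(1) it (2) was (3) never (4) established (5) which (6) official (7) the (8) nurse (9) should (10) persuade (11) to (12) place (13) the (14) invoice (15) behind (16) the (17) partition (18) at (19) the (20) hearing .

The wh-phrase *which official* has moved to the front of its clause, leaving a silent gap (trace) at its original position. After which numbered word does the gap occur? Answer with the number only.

Before movement: The nurse should persuade which official to place the invoice behind the partition at the hearing.
'which official' is the direct object of 'persuade'. It moves to the left edge, and the trace sits right after 'persuade':
It was never established which official the nurse should persuade ___ to place the invoice behind the partition at the hearing.
'persuade' is word 10.

10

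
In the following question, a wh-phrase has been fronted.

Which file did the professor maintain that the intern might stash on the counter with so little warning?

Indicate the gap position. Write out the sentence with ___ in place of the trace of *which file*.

Before movement: The professor did maintain that the intern might stash which file on the counter with so little warning.
'which file' functions as the direct object of 'stash'. The gap is right after 'stash'.

Which file did the professor maintain that the intern might stash ___ on the counter with so little warning?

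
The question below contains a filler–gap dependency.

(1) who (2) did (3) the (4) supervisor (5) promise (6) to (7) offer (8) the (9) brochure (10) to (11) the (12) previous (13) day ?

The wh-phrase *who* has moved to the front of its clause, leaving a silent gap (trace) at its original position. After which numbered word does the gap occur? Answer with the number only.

Before movement: The supervisor did promise to offer the brochure to who the previous day.
The filler 'who' is interpreted as the object of the preposition 'to' (recipient of 'offer'). Wh-movement fronts it, leaving a gap right after 'to':
Who did the supervisor promise to offer the brochure to ___ the previous day?
'to' is word 10.

10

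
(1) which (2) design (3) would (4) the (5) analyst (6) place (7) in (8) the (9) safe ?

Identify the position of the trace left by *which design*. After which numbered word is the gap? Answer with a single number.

Before movement: The analyst would place which design in the safe.
'which design' functions as the direct object of 'place'. It moves to the left edge, and the trace sits right after 'place':
Which design would the analyst place ___ in the safe?
'place' is word 6.

6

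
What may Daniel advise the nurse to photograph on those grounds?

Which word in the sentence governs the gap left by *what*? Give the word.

In situ: Daniel may advise the nurse to photograph what on those grounds.
'what' functions as the direct object of 'photograph'. Fronting leaves a gap immediately after 'photograph':
What may Daniel advise the nurse to photograph ___ on those grounds?

photograph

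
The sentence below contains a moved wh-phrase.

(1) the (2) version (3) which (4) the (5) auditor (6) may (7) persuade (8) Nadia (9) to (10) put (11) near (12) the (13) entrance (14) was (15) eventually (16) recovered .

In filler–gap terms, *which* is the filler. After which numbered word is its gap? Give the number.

'which' is the direct object of 'put'. Fronting leaves a gap immediately after 'put':
The version which the auditor may persuade Nadia to put ___ near the entrance was eventually recovered.
'put' is word 10.

10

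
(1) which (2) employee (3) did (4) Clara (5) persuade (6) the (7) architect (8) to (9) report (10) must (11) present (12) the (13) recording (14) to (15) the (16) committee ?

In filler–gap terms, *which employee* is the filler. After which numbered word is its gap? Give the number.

Before movement: Clara did persuade the architect to report which employee must present the recording to the committee.
The filler 'which employee' is interpreted as the subject of the clause embedded under 'report'. Wh-movement fronts it, leaving a gap right after 'report':
Which employee did Clara persuade the architect to report ___ must present the recording to the committee?
'report' is word 9.

9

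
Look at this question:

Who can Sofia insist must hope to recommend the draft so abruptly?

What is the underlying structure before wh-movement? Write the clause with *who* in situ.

The filler 'who' is interpreted as the subject of the clause embedded under 'insist'. Wh-movement fronts it, leaving a gap right after 'insist':
Who can Sofia insist ___ must hope to recommend the draft so abruptly?

Sofia can insist who must hope to recommend the draft so abruptly.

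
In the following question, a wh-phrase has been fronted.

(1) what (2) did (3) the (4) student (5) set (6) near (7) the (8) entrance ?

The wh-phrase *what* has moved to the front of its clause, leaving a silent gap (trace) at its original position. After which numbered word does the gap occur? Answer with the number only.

5

Pre-movement form: The student did set what near the entrance.
'what' is the direct object of 'set'. Fronting leaves a gap immediately after 'set':
What did the student set ___ near the entrance?
'set' is word 5.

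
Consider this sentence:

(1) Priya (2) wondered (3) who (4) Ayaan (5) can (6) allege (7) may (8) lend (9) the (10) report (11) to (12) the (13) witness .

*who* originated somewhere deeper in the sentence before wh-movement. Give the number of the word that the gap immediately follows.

In situ: Ayaan can allege who may lend the report to the witness.
'who' is the subject of the clause embedded under 'allege'. It moves to the left edge, and the trace sits right after 'allege':
Priya wondered who Ayaan can allege ___ may lend the report to the witness.
'allege' is word 6.

6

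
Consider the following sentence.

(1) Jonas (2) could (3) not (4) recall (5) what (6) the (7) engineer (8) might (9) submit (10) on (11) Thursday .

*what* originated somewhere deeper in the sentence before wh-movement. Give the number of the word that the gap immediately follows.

9

Before movement: The engineer might submit what on Thursday.
'what' is the direct object of 'submit'. Wh-movement fronts it, leaving a gap right after 'submit':
Jonas could not recall what the engineer might submit ___ on Thursday.
'submit' is word 9.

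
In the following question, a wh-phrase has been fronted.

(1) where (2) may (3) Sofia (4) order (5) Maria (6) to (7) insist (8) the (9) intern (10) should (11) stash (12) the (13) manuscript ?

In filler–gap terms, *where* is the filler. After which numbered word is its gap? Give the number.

Pre-movement form: Sofia may order Maria to insist the intern should stash the manuscript where.
'where' is the locative complement of 'stash'. Fronting leaves a gap immediately after 'manuscript':
Where may Sofia order Maria to insist the intern should stash the manuscript ___?
'manuscript' is word 13.

13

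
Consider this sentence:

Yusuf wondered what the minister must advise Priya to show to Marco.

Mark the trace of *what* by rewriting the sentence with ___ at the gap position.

Pre-movement form: The minister must advise Priya to show what to Marco.
'what' is the direct object of 'show'. The gap is right after 'show'.

Yusuf wondered what the minister must advise Priya to show ___ to Marco.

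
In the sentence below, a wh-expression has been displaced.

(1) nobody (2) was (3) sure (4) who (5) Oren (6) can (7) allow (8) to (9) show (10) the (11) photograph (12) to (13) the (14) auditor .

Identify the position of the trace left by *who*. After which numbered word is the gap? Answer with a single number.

7

Before movement: Oren can allow who to show the photograph to the auditor.
The filler 'who' is interpreted as the direct object of 'allow'. It moves to the left edge, and the trace sits right after 'allow':
Nobody was sure who Oren can allow ___ to show the photograph to the auditor.
'allow' is word 7.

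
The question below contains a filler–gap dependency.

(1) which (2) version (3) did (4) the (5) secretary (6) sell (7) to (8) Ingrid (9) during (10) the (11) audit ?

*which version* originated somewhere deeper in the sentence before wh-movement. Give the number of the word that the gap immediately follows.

6

Underlying clause: The secretary did sell which version to Ingrid during the audit.
'which version' is the direct object of 'sell'. Fronting leaves a gap immediately after 'sell':
Which version did the secretary sell ___ to Ingrid during the audit?
'sell' is word 6.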